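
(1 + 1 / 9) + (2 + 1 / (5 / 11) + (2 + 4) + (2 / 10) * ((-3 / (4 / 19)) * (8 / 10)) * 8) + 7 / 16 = -23369 / 3600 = -6.49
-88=-88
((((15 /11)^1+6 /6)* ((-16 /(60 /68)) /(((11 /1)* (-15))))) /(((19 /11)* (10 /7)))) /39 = 1904 /705375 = 0.00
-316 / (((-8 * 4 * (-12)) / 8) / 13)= -1027 / 12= -85.58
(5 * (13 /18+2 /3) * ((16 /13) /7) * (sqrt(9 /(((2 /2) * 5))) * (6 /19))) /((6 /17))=3400 * sqrt(5) /5187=1.47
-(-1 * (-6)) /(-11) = 6 /11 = 0.55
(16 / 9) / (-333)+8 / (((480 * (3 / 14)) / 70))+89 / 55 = 1163288 / 164835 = 7.06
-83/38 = -2.18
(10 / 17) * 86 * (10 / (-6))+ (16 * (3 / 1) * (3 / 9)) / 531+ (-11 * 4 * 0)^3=-760828 / 9027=-84.28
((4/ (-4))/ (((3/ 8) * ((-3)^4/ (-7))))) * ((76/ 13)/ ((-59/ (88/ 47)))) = -374528/ 8759907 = -0.04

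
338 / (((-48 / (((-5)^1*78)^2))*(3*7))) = -714025 / 14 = -51001.79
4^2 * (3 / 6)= 8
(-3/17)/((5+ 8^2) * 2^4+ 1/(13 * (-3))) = -117/731935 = -0.00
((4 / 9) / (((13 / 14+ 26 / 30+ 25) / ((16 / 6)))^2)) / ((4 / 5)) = 1568000 / 284968161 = 0.01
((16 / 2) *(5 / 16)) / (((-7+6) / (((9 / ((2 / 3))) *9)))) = -1215 / 4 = -303.75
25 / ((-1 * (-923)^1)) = 25 / 923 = 0.03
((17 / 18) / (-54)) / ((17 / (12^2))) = -4 / 27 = -0.15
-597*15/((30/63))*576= -10831968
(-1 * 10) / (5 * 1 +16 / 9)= -90 / 61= -1.48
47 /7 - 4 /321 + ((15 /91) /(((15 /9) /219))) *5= 3359222 /29211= 115.00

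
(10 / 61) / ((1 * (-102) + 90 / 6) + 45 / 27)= -15 / 7808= -0.00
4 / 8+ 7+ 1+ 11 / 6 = 31 / 3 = 10.33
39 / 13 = 3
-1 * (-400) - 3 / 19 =7597 / 19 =399.84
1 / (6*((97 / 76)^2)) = 2888 / 28227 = 0.10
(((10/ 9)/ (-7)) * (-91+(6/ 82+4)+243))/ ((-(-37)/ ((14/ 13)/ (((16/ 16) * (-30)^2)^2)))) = -79/ 88744500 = -0.00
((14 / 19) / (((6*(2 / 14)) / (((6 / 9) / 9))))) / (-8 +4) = -49 / 3078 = -0.02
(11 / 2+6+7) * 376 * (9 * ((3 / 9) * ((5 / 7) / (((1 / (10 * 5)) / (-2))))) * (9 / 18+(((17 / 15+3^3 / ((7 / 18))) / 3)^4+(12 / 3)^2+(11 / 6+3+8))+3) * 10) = -4562415515855.58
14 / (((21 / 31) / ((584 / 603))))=36208 / 1809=20.02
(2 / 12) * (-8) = -4 / 3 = -1.33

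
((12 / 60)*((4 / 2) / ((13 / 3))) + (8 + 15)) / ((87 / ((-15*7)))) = -10507 / 377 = -27.87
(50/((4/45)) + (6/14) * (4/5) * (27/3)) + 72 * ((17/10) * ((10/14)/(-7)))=271017/490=553.10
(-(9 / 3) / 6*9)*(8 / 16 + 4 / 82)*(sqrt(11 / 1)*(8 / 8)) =-405*sqrt(11) / 164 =-8.19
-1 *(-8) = 8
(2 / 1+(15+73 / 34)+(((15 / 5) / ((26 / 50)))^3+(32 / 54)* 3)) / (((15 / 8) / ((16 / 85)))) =9162313024 / 428579775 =21.38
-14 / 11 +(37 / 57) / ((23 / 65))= 8101 / 14421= 0.56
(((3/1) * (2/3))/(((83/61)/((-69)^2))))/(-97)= -580842/8051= -72.15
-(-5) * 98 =490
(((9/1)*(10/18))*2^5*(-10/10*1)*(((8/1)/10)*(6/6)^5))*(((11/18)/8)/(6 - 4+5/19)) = -1672/387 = -4.32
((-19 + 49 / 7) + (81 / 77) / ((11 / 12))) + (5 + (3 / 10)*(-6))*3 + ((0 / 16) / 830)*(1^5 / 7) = -5304 / 4235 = -1.25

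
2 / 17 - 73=-1239 / 17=-72.88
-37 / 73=-0.51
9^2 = 81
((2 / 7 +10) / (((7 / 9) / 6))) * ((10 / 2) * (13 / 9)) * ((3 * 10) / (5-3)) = 421200 / 49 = 8595.92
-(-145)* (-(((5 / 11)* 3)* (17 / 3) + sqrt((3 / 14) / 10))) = -12325 / 11 - 29* sqrt(105) / 14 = -1141.68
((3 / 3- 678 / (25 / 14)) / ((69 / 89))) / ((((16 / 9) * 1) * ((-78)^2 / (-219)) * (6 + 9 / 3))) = 61507099 / 55972800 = 1.10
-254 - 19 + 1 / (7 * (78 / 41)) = -149017 / 546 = -272.92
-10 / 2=-5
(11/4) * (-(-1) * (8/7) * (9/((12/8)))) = 18.86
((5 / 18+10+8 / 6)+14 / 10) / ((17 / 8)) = 4684 / 765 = 6.12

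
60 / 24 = 2.50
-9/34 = -0.26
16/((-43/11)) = -176/43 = -4.09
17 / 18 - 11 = -181 / 18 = -10.06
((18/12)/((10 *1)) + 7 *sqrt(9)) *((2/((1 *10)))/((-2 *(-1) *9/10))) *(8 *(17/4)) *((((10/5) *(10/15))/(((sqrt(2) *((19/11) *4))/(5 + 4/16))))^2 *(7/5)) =33160897/577600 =57.41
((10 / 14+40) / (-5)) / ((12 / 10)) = -95 / 14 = -6.79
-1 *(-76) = 76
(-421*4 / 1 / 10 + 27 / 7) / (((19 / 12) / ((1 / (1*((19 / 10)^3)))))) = -13821600 / 912247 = -15.15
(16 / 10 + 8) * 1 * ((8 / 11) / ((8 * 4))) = 12 / 55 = 0.22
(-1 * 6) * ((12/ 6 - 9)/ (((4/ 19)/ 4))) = 798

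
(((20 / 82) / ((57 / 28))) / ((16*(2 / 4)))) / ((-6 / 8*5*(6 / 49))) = -686 / 21033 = -0.03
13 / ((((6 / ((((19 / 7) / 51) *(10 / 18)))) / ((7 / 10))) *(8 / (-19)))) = -4693 / 44064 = -0.11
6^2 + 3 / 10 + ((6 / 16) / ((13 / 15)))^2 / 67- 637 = -2176542227 / 3623360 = -600.70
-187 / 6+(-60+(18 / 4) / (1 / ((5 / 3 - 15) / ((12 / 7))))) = -757 / 6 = -126.17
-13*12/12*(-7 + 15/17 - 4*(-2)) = -416/17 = -24.47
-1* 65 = -65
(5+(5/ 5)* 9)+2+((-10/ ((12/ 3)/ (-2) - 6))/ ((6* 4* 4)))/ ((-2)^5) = 196603/ 12288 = 16.00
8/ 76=2/ 19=0.11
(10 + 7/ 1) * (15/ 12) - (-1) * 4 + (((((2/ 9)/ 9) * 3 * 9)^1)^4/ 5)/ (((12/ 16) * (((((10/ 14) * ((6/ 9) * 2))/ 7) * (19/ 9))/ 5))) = 89491/ 3420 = 26.17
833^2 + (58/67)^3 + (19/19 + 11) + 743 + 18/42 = 1462464761677/2105341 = 694645.08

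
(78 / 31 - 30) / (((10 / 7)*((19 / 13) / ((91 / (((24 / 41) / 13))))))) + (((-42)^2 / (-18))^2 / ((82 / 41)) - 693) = -264973863 / 11780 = -22493.54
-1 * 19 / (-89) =19 / 89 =0.21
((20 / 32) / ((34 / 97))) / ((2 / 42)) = 10185 / 272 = 37.44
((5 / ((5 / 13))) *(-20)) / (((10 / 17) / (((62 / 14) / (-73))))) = 13702 / 511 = 26.81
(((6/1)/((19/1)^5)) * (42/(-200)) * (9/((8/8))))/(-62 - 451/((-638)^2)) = 1165626/15780240829475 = 0.00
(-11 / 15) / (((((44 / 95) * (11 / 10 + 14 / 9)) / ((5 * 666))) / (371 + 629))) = -474525000 / 239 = -1985460.25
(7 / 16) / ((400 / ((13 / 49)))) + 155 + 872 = 46009613 / 44800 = 1027.00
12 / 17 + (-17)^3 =-83509 / 17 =-4912.29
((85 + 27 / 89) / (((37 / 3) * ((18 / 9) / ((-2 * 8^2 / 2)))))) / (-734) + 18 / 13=26490966 / 15710903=1.69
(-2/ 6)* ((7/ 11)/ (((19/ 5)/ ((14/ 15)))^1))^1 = -98/ 1881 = -0.05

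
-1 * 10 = -10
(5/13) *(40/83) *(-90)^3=-145800000/1079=-135125.12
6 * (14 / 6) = 14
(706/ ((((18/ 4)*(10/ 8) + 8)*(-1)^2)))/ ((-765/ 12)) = -22592/ 27795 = -0.81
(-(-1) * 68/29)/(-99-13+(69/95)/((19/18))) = -61370/2913311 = -0.02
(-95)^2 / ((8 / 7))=63175 / 8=7896.88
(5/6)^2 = 25/36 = 0.69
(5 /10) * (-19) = -19 /2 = -9.50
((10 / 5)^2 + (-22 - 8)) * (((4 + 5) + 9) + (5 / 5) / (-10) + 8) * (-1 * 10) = 6734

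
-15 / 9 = -1.67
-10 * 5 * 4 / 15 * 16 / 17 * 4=-2560 / 51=-50.20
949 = 949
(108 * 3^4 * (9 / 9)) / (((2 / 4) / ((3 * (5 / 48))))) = 5467.50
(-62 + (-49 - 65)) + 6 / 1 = -170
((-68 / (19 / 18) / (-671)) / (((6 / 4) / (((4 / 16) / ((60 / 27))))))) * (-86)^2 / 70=0.76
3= 3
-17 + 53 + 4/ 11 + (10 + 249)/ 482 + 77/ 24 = 2551915/ 63624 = 40.11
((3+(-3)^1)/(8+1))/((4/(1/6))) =0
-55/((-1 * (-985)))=-11/197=-0.06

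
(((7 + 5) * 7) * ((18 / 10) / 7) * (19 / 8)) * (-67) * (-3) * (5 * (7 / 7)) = 103113 / 2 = 51556.50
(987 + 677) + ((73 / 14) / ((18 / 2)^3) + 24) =17227801 / 10206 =1688.01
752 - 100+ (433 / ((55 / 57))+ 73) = 64556 / 55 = 1173.75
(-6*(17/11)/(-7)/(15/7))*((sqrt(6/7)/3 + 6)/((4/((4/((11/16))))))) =544*sqrt(42)/12705 + 3264/605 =5.67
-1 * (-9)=9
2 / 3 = 0.67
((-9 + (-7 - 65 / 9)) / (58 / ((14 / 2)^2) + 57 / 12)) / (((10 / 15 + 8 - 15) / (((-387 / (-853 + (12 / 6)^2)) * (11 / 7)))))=145684 / 329129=0.44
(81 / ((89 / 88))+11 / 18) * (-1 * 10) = -646415 / 801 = -807.01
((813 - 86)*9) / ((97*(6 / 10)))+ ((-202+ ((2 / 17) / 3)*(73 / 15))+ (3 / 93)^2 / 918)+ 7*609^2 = 1110773422073477 / 427866030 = 2596077.61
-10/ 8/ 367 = -5/ 1468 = -0.00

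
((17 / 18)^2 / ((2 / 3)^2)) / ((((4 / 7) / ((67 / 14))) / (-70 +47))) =-445349 / 1152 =-386.59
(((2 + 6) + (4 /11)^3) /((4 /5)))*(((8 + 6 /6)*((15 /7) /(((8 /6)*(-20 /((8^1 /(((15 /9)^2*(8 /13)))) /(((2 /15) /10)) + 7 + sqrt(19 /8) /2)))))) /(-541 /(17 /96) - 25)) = 9219015*sqrt(38) /31222235968 + 1650203685 /1951389748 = 0.85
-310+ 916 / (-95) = -30366 / 95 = -319.64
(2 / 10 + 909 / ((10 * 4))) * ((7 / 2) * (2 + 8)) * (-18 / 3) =-4814.25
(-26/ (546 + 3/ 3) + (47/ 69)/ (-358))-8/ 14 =-58723703/ 94583958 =-0.62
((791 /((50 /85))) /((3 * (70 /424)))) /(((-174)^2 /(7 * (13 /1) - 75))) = 814504 /567675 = 1.43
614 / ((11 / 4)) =2456 / 11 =223.27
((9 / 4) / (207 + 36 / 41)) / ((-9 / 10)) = -205 / 17046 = -0.01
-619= -619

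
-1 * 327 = -327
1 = 1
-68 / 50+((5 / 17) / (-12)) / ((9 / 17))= -1.41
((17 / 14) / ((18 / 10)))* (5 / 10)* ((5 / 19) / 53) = 425 / 253764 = 0.00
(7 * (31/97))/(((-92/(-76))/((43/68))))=177289/151708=1.17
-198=-198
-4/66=-2/33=-0.06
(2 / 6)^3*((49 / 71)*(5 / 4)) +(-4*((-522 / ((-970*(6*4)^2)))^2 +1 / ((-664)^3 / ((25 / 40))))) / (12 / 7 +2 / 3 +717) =63719443140961232653 / 1994288832832026585600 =0.03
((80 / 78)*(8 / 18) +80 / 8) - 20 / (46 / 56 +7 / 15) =-962930 / 189891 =-5.07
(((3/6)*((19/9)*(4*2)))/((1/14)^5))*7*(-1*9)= -286122368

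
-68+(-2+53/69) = -4777/69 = -69.23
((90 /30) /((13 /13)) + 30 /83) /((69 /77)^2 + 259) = 1654191 /127850876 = 0.01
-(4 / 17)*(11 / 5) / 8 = -11 / 170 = -0.06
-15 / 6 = -5 / 2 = -2.50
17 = 17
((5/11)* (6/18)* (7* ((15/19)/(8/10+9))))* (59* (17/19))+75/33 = 188550/27797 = 6.78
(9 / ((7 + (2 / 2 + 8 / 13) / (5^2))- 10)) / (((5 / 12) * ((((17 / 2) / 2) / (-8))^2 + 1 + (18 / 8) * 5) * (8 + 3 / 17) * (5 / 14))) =-19009536 / 94540711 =-0.20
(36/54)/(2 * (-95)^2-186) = 1/26796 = 0.00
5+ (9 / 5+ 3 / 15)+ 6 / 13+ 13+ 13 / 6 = 1765 / 78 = 22.63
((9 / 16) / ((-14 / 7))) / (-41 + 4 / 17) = 17 / 2464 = 0.01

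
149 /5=29.80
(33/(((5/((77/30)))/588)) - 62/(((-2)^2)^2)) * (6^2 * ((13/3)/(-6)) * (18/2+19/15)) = -1993360369/750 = -2657813.83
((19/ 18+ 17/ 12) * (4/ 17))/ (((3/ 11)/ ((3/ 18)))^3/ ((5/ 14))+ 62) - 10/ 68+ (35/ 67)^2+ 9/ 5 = 1641026146187/ 848661991965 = 1.93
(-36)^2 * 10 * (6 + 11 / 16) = 86670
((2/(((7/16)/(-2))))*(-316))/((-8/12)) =-30336/7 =-4333.71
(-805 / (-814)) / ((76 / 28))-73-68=-140.64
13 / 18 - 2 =-23 / 18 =-1.28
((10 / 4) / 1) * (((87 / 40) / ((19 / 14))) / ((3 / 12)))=609 / 38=16.03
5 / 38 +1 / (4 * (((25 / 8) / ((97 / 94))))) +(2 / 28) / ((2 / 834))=4688226 / 156275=30.00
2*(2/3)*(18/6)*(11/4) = 11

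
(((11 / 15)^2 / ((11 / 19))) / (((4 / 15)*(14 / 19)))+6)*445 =801979 / 168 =4773.68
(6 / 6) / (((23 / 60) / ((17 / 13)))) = 1020 / 299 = 3.41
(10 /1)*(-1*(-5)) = 50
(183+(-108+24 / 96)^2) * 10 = 943445 / 8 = 117930.62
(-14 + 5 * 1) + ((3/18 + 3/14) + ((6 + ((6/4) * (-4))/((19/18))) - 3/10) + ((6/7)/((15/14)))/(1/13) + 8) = 39089/3990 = 9.80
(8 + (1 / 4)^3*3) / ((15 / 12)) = 103 / 16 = 6.44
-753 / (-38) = 753 / 38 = 19.82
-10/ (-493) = 10/ 493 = 0.02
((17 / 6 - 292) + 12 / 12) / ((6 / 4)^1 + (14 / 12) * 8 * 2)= -1729 / 121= -14.29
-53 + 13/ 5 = -252/ 5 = -50.40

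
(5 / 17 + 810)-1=13758 / 17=809.29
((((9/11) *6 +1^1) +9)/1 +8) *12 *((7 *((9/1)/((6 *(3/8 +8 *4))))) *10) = 362880/407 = 891.60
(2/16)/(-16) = -0.01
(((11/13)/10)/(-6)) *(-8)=22/195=0.11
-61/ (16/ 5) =-305/ 16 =-19.06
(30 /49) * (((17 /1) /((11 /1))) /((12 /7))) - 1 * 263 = -40417 /154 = -262.45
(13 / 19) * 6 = 78 / 19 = 4.11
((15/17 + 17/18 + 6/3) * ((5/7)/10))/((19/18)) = 1171/4522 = 0.26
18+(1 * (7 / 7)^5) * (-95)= -77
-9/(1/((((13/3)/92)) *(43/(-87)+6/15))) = 533/13340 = 0.04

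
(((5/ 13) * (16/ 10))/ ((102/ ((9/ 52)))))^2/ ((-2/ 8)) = -36/ 8254129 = -0.00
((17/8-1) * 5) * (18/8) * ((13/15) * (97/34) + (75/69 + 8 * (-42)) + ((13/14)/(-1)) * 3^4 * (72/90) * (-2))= -470214099/175168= -2684.36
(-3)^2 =9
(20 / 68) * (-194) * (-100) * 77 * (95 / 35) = 20273000 / 17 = 1192529.41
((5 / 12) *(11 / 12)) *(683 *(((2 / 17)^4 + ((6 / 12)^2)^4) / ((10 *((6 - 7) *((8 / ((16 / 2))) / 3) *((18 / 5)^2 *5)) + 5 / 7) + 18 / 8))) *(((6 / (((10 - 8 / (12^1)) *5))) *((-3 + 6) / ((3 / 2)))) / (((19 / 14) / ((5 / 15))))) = -4607865647 / 14539549493760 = -0.00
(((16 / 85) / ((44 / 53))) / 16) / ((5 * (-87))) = -53 / 1626900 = -0.00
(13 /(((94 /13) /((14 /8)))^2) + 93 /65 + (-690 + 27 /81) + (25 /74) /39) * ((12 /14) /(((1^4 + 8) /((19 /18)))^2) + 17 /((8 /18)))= -547663694790795841 /20820808270080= -26303.67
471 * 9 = 4239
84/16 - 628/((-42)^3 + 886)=769877/146404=5.26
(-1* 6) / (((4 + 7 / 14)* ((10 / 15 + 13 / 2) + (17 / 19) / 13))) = -1976 / 10723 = -0.18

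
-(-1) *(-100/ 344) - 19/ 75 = -3509/ 6450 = -0.54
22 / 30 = 11 / 15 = 0.73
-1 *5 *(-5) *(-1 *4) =-100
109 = 109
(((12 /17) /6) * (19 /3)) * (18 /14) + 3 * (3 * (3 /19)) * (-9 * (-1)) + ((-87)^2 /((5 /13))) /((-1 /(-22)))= 432960.55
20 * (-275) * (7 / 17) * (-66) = 2541000 / 17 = 149470.59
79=79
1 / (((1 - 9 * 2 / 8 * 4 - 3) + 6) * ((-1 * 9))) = 1 / 45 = 0.02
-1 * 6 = -6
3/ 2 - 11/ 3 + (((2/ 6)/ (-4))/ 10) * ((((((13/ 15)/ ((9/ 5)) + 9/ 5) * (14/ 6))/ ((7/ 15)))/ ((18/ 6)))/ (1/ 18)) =-739/ 270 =-2.74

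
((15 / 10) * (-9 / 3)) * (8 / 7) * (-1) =36 / 7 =5.14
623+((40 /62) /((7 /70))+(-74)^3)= -12542431 /31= -404594.55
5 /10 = 1 /2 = 0.50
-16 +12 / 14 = -106 / 7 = -15.14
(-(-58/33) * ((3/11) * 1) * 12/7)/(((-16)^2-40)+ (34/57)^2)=565326/148847545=0.00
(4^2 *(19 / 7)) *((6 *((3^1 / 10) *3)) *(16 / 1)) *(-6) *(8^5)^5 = -29768589382190628797964877824 / 35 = -850531125205446537084710800.00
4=4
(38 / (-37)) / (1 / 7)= -7.19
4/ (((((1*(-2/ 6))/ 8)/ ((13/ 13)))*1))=-96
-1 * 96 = -96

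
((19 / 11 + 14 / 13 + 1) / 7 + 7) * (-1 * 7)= -7551 / 143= -52.80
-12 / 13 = -0.92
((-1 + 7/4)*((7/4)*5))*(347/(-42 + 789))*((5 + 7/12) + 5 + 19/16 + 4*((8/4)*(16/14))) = 12191845/191232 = 63.75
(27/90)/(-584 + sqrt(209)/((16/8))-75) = -3954/8684575-3*sqrt(209)/8684575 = -0.00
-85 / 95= -17 / 19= -0.89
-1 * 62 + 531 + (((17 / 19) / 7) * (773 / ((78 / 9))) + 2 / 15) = 24925291 / 51870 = 480.53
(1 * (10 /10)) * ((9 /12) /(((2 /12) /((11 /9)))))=11 /2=5.50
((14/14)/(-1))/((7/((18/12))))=-3/14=-0.21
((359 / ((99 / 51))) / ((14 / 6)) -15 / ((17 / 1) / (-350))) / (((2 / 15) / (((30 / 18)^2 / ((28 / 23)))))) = 6641.31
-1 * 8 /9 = -8 /9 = -0.89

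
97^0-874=-873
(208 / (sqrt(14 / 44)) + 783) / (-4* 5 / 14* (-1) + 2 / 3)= 156* sqrt(154) / 11 + 16443 / 44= 549.70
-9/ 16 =-0.56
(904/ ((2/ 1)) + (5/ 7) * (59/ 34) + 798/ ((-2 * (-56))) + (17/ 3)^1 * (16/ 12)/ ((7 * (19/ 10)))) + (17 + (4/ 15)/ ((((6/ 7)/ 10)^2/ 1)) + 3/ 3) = 251625419/ 488376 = 515.23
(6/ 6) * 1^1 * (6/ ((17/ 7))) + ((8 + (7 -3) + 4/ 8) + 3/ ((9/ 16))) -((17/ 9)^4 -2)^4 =-833833093299439011397/ 63002686420962594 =-13234.88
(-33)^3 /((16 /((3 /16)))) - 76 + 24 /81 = -3434161 /6912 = -496.84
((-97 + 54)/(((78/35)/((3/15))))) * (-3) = 301/26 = 11.58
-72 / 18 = -4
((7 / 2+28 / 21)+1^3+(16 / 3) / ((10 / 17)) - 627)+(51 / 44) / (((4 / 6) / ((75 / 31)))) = -8291669 / 13640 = -607.89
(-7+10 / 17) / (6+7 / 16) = -1.00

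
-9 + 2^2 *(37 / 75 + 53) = 204.97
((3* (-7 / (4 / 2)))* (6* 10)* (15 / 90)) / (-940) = 21 / 188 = 0.11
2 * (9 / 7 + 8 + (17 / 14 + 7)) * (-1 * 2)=-70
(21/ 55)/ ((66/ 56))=196/ 605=0.32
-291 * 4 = -1164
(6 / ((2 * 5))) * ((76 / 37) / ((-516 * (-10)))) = 19 / 79550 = 0.00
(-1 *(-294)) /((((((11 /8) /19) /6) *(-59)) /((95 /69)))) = -8490720 /14927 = -568.82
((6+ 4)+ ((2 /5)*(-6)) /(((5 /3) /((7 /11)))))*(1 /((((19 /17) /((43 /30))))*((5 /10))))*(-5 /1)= -116.49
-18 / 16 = -9 / 8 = -1.12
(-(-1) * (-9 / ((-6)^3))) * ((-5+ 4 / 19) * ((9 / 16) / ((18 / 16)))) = -91 / 912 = -0.10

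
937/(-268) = -937/268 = -3.50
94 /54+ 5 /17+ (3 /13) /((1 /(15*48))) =1003582 /5967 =168.19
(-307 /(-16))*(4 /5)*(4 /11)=307 /55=5.58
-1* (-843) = 843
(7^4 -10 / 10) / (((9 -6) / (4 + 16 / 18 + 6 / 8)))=40600 / 9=4511.11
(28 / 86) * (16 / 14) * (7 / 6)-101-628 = -93985 / 129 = -728.57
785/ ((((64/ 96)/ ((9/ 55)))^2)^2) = 83436237/ 29282000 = 2.85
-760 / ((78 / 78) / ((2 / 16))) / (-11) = 95 / 11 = 8.64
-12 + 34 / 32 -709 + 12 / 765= -2937281 / 4080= -719.92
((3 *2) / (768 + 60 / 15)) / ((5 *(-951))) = -1 / 611810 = -0.00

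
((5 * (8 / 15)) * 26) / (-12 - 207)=-208 / 657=-0.32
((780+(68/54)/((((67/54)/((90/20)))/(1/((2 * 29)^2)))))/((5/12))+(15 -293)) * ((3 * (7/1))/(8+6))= 673629762/281735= 2391.00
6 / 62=3 / 31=0.10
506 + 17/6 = 3053/6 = 508.83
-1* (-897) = 897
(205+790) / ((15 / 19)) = 3781 / 3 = 1260.33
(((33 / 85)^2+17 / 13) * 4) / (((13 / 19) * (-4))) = -2602658 / 1221025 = -2.13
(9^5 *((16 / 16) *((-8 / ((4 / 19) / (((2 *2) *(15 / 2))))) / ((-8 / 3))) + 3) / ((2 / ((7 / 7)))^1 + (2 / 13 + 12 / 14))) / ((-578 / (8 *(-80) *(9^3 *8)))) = 54518786849.33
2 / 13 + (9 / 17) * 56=6586 / 221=29.80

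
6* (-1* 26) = -156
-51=-51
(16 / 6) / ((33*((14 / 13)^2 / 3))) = 338 / 1617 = 0.21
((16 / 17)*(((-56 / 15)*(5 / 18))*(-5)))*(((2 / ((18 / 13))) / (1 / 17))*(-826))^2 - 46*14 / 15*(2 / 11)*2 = 241494044515696 / 120285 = 2007682125.92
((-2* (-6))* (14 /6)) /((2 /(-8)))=-112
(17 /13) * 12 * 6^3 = 44064 /13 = 3389.54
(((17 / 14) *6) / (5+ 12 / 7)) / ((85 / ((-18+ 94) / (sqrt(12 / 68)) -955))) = -573 / 47+ 76 *sqrt(51) / 235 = -9.88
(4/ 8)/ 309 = 0.00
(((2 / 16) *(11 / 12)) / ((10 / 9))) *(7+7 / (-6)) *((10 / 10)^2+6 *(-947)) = -437437 / 128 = -3417.48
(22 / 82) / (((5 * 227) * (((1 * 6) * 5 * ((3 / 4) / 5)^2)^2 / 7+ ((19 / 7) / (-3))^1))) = -73920 / 262578391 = -0.00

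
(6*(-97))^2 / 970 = 349.20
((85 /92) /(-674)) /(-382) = 85 /23687056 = 0.00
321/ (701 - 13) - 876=-602367/ 688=-875.53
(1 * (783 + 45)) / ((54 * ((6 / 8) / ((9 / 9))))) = 184 / 9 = 20.44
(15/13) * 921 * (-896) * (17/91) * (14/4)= -105215040/169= -622574.20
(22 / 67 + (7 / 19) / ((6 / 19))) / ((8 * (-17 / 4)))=-601 / 13668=-0.04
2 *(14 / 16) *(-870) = -3045 / 2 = -1522.50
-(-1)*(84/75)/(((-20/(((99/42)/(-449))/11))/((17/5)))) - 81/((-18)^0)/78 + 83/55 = 18889709/40129375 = 0.47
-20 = -20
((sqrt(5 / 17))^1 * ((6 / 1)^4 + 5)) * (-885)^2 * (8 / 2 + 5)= 4973554586.93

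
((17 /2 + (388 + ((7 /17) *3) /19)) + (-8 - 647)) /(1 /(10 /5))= -166949 /323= -516.87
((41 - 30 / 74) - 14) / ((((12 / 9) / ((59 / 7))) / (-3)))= -130626 / 259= -504.35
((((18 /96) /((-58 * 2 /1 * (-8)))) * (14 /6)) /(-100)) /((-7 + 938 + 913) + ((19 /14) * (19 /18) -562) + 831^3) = -441 /53680005416358400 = -0.00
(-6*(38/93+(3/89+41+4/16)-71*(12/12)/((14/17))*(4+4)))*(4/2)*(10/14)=750914905/135191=5554.47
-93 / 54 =-31 / 18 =-1.72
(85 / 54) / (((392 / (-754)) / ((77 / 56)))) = -352495 / 84672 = -4.16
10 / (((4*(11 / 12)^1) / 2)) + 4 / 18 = 562 / 99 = 5.68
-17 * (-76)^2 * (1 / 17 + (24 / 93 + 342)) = -1041996176 / 31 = -33612779.87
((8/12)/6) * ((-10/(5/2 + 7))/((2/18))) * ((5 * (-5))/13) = 500/247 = 2.02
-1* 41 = -41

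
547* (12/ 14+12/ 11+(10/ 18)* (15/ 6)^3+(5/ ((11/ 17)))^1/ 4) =38090345/ 5544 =6870.55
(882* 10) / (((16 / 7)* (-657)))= -1715 / 292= -5.87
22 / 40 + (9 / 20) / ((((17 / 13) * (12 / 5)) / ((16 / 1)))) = 967 / 340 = 2.84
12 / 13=0.92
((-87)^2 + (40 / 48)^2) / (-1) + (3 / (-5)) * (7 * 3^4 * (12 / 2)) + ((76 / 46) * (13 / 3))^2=-101140961 / 10580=-9559.64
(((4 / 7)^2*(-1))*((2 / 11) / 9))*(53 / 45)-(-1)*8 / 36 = 46814 / 218295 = 0.21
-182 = -182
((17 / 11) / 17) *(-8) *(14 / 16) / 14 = -1 / 22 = -0.05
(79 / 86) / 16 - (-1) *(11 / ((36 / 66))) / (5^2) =89173 / 103200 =0.86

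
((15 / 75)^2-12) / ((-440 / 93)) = 27807 / 11000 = 2.53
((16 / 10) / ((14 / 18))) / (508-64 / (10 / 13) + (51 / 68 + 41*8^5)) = 0.00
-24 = -24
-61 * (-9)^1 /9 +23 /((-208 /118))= 4987 /104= 47.95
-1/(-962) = 1/962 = 0.00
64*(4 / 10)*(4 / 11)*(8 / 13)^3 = 262144 / 120835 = 2.17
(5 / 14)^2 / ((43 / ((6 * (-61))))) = -4575 / 4214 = -1.09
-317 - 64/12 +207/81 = -2878/9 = -319.78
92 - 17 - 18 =57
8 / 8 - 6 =-5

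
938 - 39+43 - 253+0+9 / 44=30325 / 44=689.20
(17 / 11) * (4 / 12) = 17 / 33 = 0.52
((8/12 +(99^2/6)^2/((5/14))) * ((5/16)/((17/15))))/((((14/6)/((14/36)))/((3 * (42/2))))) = 23534604345/1088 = 21631070.17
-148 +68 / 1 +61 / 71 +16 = -4483 / 71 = -63.14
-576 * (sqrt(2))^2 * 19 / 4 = -5472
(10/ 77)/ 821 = 10/ 63217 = 0.00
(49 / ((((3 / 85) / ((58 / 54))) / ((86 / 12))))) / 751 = 5193755 / 364986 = 14.23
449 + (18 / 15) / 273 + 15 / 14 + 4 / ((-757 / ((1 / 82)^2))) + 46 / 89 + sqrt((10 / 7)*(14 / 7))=2*sqrt(35) / 7 + 46438600331027 / 103061151830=452.28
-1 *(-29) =29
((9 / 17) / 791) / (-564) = -3 / 2528036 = -0.00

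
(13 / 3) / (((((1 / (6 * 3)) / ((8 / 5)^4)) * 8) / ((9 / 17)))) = 359424 / 10625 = 33.83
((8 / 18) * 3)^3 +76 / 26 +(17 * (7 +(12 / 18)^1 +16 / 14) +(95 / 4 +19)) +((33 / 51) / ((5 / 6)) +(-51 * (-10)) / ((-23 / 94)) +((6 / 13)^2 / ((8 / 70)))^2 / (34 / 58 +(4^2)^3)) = -1885.77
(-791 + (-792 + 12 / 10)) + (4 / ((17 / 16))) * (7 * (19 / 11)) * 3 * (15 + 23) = 3372857 / 935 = 3607.33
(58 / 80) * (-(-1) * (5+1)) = 87 / 20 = 4.35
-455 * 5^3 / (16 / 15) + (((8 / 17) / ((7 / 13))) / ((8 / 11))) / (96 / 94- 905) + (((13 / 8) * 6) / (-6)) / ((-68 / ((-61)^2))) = -8612333455765 / 161790496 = -53231.39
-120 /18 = -20 /3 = -6.67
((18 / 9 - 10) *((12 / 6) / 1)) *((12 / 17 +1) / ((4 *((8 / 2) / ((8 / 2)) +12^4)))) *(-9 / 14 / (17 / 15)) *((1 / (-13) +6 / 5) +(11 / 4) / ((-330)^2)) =50301051 / 239959439720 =0.00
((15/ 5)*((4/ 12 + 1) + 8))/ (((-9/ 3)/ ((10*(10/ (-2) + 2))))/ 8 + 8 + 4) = 2.33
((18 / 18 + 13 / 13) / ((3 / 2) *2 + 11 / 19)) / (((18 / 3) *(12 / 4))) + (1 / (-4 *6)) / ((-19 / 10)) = 154 / 2907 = 0.05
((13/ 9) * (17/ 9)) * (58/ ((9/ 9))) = 12818/ 81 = 158.25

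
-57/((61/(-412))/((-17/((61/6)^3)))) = -86233248/13845841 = -6.23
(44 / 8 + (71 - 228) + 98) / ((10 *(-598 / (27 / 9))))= 321 / 11960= 0.03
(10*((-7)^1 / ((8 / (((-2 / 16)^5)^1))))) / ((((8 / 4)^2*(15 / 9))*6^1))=7 / 1048576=0.00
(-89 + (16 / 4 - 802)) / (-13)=887 / 13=68.23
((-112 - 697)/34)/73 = -809/2482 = -0.33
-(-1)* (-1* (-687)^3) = 324242703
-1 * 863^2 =-744769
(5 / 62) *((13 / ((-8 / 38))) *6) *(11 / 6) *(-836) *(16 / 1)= 22714120 / 31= 732713.55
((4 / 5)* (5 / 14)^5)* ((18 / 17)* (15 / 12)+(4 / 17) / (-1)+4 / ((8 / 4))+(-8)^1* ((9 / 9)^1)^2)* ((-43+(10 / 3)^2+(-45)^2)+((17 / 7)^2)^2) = -4573798818125 / 98785629936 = -46.30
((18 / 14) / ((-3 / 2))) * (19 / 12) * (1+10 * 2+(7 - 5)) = -437 / 14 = -31.21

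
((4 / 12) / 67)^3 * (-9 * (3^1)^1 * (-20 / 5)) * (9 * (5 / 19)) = 0.00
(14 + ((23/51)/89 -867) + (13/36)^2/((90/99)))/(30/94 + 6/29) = -22793614485919/14059280160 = -1621.25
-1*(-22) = 22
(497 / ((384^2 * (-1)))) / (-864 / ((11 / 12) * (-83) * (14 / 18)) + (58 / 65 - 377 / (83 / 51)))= 206461255 / 13240837619712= 0.00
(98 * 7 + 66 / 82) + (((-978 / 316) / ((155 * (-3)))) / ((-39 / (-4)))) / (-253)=3402210211619 / 4953678015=686.80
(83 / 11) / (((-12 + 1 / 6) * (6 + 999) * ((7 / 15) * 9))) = -166 / 1098867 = -0.00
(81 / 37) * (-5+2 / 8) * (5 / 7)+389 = 395309 / 1036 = 381.57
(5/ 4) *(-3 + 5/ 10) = -25/ 8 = -3.12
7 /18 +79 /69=635 /414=1.53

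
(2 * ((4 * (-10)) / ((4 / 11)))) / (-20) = 11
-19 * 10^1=-190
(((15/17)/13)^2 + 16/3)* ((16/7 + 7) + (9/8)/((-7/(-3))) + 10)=41229477/390728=105.52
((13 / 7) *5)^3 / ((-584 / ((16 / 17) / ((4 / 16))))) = -2197000 / 425663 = -5.16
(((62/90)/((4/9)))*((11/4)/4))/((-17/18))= -3069/2720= -1.13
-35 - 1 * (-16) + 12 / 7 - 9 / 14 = -251 / 14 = -17.93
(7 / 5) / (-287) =-1 / 205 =-0.00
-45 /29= -1.55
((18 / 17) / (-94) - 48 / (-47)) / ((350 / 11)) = 8877 / 279650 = 0.03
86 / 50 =43 / 25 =1.72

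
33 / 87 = 11 / 29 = 0.38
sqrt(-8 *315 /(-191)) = 3.63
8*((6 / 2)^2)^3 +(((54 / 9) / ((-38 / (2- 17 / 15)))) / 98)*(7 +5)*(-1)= 27148038 / 4655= 5832.02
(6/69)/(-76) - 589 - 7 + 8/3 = -1555723/2622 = -593.33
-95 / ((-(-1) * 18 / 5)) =-475 / 18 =-26.39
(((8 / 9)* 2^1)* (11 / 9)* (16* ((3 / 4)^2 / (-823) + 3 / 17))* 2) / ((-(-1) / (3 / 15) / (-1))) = -4617184 / 1888785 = -2.44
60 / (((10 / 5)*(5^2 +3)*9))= 0.12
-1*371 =-371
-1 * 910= -910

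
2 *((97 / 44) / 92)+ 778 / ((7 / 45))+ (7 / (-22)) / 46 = 70860821 / 14168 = 5001.47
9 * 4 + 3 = 39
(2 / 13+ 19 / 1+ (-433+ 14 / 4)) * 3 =-32007 / 26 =-1231.04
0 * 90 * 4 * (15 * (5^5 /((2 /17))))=0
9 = 9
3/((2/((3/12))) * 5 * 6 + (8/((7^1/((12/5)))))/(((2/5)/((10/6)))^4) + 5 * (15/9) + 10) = 567/205075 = 0.00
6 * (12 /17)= 72 /17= 4.24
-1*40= -40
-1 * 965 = -965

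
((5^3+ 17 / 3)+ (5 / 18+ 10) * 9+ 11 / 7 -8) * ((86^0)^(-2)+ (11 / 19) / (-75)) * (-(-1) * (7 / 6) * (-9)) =-6435821 / 2850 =-2258.18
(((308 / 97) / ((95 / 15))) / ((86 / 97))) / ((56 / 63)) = 2079 / 3268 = 0.64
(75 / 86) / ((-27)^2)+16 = 334393 / 20898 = 16.00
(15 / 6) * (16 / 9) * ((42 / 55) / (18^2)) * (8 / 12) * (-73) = -4088 / 8019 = -0.51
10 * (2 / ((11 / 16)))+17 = 507 / 11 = 46.09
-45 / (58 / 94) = -72.93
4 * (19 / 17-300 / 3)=-6724 / 17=-395.53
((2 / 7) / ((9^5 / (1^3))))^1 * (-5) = -10 / 413343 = -0.00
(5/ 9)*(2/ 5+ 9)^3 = 103823/ 225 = 461.44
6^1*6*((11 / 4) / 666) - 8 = -581 / 74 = -7.85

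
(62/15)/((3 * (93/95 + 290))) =1178/248787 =0.00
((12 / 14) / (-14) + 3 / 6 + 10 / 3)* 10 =5545 / 147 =37.72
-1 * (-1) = 1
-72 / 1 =-72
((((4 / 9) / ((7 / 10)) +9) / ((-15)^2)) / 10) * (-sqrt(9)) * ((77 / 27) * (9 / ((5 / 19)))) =-126863 / 101250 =-1.25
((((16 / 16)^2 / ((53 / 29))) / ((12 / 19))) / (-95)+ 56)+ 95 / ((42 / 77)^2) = 895082 / 2385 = 375.30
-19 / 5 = -3.80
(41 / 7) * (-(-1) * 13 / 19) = 533 / 133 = 4.01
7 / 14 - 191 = -381 / 2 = -190.50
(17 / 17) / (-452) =-1 / 452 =-0.00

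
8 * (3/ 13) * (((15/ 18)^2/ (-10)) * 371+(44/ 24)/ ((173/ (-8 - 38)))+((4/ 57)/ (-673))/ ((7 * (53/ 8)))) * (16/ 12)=-6204875760652/ 96022838457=-64.62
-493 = -493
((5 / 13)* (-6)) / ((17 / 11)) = -330 / 221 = -1.49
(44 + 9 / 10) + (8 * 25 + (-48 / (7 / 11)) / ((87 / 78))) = 359867 / 2030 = 177.27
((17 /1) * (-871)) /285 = -14807 /285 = -51.95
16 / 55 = 0.29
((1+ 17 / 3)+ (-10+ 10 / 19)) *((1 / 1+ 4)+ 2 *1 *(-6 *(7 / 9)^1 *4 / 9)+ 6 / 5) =-8864 / 1539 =-5.76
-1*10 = -10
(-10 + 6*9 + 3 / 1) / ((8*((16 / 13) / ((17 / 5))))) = 10387 / 640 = 16.23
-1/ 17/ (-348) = 1/ 5916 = 0.00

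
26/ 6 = 13/ 3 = 4.33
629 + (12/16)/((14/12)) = 8815/14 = 629.64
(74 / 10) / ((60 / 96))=296 / 25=11.84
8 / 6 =4 / 3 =1.33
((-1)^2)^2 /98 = 1 /98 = 0.01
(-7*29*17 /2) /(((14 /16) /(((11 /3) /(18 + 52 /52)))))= -21692 /57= -380.56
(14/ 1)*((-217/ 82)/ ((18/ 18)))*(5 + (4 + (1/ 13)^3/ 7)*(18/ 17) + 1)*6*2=-6968210256/ 1531309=-4550.49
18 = 18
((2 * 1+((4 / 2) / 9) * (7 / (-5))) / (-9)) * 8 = -608 / 405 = -1.50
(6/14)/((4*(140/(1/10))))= 3/39200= 0.00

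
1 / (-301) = -1 / 301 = -0.00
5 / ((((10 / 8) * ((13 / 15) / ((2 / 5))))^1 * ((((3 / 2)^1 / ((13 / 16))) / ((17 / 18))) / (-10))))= -85 / 9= -9.44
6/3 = 2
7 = 7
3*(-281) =-843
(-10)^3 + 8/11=-999.27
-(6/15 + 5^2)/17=-127/85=-1.49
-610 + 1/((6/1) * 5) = -18299/30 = -609.97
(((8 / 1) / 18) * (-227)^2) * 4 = 824464 / 9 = 91607.11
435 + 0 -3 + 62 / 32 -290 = 2303 / 16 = 143.94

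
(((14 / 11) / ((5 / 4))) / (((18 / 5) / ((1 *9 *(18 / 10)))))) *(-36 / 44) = -2268 / 605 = -3.75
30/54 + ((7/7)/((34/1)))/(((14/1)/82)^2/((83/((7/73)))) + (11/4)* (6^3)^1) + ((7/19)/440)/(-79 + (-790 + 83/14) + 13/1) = 8528064551718565399/15349175388069195420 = 0.56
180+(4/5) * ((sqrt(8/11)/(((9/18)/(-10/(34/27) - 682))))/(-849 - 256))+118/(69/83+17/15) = 187664 * sqrt(22)/1033175+293595/1223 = 240.91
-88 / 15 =-5.87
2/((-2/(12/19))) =-12/19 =-0.63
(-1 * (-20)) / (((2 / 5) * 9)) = 50 / 9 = 5.56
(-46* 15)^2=476100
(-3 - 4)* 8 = -56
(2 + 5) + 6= 13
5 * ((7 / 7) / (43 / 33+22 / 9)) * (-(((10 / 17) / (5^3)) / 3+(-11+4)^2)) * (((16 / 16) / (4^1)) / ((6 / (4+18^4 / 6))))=-85905875 / 1802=-47672.52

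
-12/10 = -6/5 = -1.20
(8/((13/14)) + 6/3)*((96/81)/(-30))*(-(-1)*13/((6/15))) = -368/27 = -13.63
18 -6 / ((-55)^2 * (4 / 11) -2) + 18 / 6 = 3842 / 183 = 20.99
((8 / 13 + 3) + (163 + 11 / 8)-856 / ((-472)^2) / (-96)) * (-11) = -64222293157 / 34754304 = -1847.89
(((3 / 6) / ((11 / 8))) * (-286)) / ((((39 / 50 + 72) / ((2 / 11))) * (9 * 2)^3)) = -1300 / 29181141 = -0.00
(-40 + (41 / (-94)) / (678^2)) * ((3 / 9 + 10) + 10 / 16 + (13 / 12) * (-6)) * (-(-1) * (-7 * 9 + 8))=10171703919685 / 1037047104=9808.33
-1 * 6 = -6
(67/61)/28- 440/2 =-375693/1708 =-219.96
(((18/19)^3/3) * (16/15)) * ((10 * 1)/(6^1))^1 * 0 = 0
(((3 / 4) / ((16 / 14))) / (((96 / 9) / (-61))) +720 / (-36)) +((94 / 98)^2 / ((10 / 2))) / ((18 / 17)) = -2608751399 / 110638080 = -23.58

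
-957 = -957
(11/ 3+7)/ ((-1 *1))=-10.67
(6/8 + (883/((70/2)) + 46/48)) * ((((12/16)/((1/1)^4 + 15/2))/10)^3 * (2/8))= 11979/2589440000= 0.00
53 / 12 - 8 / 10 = 217 / 60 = 3.62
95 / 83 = 1.14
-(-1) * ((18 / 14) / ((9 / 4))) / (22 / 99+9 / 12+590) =0.00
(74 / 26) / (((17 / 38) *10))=703 / 1105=0.64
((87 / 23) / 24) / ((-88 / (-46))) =29 / 352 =0.08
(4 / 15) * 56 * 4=896 / 15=59.73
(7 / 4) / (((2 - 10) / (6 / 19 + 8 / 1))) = -553 / 304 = -1.82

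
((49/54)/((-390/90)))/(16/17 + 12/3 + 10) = -833/59436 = -0.01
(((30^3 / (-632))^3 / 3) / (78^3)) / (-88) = 474609375 / 762577504832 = 0.00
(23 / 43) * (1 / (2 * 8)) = 23 / 688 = 0.03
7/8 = 0.88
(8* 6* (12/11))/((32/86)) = 1548/11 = 140.73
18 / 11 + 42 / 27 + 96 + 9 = 10711 / 99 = 108.19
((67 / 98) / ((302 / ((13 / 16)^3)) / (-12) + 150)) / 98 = 441597 / 6524976808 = 0.00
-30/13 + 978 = 12684/13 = 975.69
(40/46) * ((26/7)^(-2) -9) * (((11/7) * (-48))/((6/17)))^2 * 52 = -270128531200/14651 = -18437549.05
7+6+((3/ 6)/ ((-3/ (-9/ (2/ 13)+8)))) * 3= 153/ 4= 38.25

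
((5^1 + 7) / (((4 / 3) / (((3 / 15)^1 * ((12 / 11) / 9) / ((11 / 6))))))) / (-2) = -36 / 605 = -0.06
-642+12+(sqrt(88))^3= -630+176 * sqrt(22)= 195.51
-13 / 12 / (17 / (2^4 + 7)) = -299 / 204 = -1.47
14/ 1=14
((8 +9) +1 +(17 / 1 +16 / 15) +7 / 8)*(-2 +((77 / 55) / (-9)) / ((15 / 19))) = -6574139 / 81000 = -81.16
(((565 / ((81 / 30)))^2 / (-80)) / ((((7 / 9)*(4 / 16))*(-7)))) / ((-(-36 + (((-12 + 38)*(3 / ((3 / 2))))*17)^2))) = -0.00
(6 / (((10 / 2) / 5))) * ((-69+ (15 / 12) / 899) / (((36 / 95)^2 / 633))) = -472486808725 / 258912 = -1824893.43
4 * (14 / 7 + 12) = 56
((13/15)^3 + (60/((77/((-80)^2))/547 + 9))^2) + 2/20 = 302843134958546521301/6700782401694420750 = 45.20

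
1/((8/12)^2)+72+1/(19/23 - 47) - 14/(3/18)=-20755/2124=-9.77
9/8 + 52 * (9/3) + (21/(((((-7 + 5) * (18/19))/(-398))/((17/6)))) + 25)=912991/72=12680.43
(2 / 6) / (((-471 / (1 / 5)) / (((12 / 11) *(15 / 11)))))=-4 / 18997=-0.00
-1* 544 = -544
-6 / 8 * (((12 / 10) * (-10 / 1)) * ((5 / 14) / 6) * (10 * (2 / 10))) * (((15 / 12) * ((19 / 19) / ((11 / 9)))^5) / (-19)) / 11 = -4428675 / 1884940904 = -0.00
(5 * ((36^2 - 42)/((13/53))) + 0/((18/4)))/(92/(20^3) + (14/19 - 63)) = -4209260000/10250773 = -410.63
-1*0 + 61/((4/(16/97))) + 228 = 22360/97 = 230.52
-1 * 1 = -1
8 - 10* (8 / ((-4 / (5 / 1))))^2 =-992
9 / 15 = 0.60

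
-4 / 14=-2 / 7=-0.29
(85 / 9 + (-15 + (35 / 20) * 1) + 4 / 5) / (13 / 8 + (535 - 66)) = -1082 / 169425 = -0.01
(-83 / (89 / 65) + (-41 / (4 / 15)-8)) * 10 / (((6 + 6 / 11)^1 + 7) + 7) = -4353965 / 40228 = -108.23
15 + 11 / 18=281 / 18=15.61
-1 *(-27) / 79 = 27 / 79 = 0.34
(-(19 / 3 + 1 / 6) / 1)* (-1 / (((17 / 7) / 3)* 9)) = 91 / 102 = 0.89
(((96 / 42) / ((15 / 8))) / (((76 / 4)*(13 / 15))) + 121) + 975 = 1895112 / 1729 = 1096.07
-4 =-4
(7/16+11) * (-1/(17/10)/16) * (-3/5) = 549/2176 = 0.25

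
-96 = -96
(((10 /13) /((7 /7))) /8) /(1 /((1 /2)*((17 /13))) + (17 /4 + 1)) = 85 /5993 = 0.01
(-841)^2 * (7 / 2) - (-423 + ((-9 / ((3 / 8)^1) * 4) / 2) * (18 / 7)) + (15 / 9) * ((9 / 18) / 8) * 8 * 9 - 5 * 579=17311997 / 7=2473142.43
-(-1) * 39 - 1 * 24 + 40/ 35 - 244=-1595/ 7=-227.86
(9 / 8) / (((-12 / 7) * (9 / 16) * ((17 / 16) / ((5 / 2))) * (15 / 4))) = -112 / 153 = -0.73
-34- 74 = -108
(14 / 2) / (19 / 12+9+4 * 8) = 12 / 73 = 0.16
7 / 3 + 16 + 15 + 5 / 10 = 203 / 6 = 33.83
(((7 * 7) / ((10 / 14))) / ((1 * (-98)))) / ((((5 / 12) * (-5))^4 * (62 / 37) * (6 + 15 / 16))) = -193536 / 60546875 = -0.00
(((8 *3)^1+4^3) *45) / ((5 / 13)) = 10296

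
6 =6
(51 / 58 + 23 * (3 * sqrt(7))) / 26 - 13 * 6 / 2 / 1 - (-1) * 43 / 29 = -30.46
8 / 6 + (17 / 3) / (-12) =31 / 36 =0.86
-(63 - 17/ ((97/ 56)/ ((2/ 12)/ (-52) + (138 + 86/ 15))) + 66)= 24242026/ 18915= 1281.63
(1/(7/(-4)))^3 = -64/343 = -0.19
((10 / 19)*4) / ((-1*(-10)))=0.21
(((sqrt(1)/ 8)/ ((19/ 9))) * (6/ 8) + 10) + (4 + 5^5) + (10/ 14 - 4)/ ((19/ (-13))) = 13369341/ 4256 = 3141.29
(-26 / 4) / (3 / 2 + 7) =-0.76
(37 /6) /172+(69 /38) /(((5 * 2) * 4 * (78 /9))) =209483 /5098080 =0.04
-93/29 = -3.21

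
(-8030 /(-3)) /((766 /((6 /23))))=8030 /8809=0.91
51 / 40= 1.28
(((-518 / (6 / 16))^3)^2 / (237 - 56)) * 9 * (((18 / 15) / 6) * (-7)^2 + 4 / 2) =298793050413533027631104 / 73305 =4076025515497347079.07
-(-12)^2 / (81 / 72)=-128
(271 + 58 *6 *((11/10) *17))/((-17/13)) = -440609/85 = -5183.64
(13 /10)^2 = 169 /100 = 1.69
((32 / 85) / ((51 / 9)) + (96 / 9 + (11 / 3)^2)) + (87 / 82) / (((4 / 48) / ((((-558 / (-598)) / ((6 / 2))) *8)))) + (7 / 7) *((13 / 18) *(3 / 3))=6013635739 / 106285530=56.58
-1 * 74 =-74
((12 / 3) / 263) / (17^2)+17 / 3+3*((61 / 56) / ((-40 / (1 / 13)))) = 37585126877 / 6639971520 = 5.66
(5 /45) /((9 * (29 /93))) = 31 /783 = 0.04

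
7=7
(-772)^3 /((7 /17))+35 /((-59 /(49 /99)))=-45686514759461 /40887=-1117384859.72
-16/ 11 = -1.45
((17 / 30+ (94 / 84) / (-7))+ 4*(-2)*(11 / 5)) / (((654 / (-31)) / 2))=391747 / 240345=1.63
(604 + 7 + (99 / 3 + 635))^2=1635841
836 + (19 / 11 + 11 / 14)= 129131 / 154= 838.51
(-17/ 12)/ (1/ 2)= -17/ 6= -2.83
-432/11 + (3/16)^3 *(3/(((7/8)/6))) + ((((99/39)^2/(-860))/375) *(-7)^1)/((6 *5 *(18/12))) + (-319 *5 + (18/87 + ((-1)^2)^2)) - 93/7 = -64112384153487911/38945306400000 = -1646.22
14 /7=2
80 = 80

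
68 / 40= 1.70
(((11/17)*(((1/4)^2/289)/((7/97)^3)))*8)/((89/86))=431694329/149979151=2.88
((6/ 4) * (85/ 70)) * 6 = 10.93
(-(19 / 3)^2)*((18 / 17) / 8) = -361 / 68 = -5.31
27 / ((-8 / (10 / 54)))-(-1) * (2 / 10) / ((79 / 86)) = -1287 / 3160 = -0.41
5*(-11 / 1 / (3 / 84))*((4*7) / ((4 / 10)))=-107800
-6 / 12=-1 / 2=-0.50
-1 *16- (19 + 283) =-318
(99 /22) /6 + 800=3203 /4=800.75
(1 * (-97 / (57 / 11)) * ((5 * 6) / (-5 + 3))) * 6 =32010 / 19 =1684.74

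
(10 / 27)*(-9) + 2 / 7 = -64 / 21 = -3.05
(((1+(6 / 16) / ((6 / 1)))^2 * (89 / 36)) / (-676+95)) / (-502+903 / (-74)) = 951677 / 101871963648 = 0.00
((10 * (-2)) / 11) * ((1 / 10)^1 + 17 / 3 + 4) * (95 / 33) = -55670 / 1089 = -51.12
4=4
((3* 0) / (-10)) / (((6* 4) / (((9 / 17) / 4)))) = 0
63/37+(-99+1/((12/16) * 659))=-7117052/73149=-97.30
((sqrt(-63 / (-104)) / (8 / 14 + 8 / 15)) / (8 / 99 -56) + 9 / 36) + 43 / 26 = 99 / 52 -31185 * sqrt(182) / 33393152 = 1.89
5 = 5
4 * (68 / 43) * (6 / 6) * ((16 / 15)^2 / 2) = 3.60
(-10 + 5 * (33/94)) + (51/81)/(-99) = -2073173/251262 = -8.25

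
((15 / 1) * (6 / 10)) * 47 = 423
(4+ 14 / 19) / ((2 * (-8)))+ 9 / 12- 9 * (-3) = 4173 / 152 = 27.45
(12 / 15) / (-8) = -0.10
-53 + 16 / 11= -51.55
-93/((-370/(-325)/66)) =-199485/37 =-5391.49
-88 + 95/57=-259/3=-86.33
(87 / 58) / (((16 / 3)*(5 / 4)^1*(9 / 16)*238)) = 1 / 595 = 0.00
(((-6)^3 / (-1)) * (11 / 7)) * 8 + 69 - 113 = 18700 / 7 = 2671.43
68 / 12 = 17 / 3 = 5.67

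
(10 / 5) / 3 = 2 / 3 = 0.67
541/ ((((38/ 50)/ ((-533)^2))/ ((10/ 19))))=106435006.23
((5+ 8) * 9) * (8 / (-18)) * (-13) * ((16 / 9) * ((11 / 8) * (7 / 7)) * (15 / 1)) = 74360 / 3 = 24786.67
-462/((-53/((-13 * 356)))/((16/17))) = -34210176/901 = -37969.12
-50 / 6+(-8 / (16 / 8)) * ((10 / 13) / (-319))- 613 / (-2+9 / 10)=6829475 / 12441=548.95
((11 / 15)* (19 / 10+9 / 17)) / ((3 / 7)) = 31801 / 7650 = 4.16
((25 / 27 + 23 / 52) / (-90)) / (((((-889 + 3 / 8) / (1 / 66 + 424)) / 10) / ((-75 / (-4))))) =1343979625 / 988122564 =1.36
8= 8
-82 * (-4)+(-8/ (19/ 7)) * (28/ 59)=366120/ 1121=326.60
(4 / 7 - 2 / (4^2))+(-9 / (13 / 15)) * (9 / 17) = -62515 / 12376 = -5.05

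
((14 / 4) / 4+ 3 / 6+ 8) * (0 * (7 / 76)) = 0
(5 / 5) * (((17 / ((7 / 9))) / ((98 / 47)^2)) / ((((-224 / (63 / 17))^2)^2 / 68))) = 130439241 / 5093167464448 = 0.00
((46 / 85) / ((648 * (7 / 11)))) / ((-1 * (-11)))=0.00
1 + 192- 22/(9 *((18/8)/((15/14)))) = 191.84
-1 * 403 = -403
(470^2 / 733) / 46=110450 / 16859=6.55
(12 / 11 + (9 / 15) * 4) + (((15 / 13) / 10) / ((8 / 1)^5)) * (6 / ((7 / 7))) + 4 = 175505903 / 23429120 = 7.49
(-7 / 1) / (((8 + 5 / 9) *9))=-1 / 11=-0.09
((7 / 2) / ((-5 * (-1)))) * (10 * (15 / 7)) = 15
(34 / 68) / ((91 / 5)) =5 / 182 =0.03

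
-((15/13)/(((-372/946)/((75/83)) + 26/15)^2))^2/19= -356346202211806640625/14442231079044682590976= -0.02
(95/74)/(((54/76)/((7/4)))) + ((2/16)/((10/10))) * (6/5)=3.31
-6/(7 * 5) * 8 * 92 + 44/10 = -121.77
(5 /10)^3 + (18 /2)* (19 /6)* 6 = 1369 /8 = 171.12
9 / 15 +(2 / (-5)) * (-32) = 67 / 5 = 13.40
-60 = -60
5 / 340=1 / 68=0.01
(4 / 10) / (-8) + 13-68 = -1101 / 20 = -55.05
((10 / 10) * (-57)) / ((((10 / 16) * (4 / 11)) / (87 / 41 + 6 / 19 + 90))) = -23183.39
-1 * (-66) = 66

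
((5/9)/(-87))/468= -5/366444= -0.00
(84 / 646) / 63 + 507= 491285 / 969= 507.00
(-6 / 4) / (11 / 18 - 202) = 0.01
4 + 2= 6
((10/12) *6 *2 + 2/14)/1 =71/7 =10.14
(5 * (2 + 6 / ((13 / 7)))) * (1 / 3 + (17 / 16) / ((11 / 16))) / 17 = 1240 / 429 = 2.89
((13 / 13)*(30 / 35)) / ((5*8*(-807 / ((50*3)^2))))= -1125 / 1883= -0.60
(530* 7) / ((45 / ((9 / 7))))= 106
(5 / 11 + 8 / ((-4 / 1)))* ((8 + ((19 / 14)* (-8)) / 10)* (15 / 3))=-53.43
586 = 586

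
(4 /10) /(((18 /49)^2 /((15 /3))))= 2401 /162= 14.82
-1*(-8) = 8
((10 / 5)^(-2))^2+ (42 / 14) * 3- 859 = -13599 / 16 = -849.94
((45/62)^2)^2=0.28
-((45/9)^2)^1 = -25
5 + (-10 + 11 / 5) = -14 / 5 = -2.80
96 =96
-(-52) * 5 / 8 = 65 / 2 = 32.50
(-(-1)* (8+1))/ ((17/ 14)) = 126/ 17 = 7.41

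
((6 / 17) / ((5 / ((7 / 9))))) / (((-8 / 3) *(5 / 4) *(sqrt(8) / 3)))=-21 *sqrt(2) / 1700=-0.02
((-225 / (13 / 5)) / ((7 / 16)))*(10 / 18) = -10000 / 91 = -109.89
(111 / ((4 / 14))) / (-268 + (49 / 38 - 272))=-14763 / 20471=-0.72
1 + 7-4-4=0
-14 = -14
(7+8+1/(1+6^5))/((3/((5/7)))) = 583280/163317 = 3.57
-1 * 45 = -45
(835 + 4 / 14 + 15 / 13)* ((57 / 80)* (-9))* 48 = -117142524 / 455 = -257456.10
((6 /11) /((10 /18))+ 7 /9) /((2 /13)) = 11323 /990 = 11.44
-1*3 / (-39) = 1 / 13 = 0.08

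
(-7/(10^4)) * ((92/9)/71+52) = -5831/159750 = -0.04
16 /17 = 0.94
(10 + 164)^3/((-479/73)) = -384565752/479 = -802851.26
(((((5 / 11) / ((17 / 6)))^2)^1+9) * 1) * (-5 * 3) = -4734315 / 34969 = -135.39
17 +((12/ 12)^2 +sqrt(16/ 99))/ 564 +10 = sqrt(11)/ 4653 +15229/ 564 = 27.00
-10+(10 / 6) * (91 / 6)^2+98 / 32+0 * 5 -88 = 124607 / 432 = 288.44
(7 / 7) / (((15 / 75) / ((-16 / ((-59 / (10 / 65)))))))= 160 / 767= 0.21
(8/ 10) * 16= 64/ 5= 12.80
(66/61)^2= 4356/3721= 1.17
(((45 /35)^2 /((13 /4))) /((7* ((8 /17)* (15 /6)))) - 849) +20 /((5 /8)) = -18213638 /22295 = -816.94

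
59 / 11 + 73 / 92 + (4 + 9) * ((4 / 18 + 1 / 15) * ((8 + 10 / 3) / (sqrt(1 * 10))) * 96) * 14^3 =3545585.38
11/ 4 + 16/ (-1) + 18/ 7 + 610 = 16781/ 28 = 599.32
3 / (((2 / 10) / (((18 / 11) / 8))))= 135 / 44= 3.07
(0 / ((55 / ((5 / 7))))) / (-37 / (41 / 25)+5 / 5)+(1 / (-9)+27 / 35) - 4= -1052 / 315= -3.34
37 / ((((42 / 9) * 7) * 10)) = 111 / 980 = 0.11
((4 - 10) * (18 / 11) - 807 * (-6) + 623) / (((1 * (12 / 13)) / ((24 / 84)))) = 1688.51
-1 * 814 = -814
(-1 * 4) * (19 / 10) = -7.60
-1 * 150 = -150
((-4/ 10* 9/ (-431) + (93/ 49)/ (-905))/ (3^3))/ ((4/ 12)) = 39853/ 57338085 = 0.00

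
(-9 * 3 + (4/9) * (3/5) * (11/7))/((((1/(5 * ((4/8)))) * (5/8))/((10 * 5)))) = -111640/21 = -5316.19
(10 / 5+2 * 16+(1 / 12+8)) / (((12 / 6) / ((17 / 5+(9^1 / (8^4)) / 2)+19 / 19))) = 18207169 / 196608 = 92.61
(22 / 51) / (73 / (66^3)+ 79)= 2108304 / 386108369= 0.01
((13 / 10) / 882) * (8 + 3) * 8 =286 / 2205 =0.13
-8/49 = -0.16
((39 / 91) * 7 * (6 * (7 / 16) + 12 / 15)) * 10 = 411 / 4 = 102.75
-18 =-18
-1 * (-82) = 82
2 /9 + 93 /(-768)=233 /2304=0.10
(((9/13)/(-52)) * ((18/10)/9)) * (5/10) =-9/6760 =-0.00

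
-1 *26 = -26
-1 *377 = -377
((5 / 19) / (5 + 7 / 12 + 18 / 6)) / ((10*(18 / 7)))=7 / 5871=0.00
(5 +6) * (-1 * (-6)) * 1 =66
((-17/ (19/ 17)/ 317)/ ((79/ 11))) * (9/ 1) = -28611/ 475817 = -0.06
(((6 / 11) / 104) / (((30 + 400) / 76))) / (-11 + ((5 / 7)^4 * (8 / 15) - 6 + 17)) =410571 / 61490000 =0.01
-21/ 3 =-7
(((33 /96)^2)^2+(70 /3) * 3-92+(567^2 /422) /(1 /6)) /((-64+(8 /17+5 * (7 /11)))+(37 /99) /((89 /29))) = -150753507874829937 /1995901799235584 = -75.53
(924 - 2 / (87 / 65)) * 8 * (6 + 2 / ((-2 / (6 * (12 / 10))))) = -1284128 / 145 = -8856.06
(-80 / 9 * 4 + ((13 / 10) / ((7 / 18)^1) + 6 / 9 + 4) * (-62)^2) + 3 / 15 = 1937455 / 63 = 30753.25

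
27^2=729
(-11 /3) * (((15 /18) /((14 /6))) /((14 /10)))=-275 /294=-0.94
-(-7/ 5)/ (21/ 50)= 10/ 3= 3.33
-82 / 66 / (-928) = 41 / 30624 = 0.00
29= 29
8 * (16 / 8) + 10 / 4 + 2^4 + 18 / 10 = 363 / 10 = 36.30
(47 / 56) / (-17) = -47 / 952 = -0.05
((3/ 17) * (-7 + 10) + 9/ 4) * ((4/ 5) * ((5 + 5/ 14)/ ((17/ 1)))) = 405/ 578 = 0.70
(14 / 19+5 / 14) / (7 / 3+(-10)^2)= 873 / 81662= 0.01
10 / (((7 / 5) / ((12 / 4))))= 150 / 7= 21.43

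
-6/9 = -2/3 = -0.67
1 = 1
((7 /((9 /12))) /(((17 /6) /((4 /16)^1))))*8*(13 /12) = 364 /51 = 7.14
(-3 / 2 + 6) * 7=63 / 2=31.50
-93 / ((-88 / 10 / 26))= 6045 / 22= 274.77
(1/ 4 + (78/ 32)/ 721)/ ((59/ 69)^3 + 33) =960231807/ 127428686336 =0.01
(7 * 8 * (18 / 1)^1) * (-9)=-9072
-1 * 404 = -404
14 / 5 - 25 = -22.20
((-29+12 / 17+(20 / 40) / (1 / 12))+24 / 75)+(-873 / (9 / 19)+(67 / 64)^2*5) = -3237007819 / 1740800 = -1859.49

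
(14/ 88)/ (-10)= -7/ 440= -0.02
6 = 6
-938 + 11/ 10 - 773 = -17099/ 10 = -1709.90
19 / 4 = 4.75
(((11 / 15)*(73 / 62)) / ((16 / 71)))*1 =57013 / 14880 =3.83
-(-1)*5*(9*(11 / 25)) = 99 / 5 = 19.80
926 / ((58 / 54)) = 25002 / 29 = 862.14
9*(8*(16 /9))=128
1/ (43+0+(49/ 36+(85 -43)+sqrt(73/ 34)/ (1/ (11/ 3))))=1902708/ 163684001 -2376*sqrt(2482)/ 163684001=0.01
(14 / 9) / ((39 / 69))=322 / 117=2.75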